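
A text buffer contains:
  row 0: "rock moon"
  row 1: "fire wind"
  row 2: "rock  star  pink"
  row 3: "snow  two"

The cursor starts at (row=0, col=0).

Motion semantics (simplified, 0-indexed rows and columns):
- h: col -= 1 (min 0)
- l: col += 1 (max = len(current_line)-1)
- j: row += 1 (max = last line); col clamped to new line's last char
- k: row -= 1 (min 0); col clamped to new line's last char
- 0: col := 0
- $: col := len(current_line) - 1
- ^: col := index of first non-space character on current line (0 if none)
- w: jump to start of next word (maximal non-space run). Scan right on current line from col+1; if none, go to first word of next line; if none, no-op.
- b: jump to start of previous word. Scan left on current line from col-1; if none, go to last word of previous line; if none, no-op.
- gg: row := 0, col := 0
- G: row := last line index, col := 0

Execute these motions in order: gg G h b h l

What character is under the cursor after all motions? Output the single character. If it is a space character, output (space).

Answer: p

Derivation:
After 1 (gg): row=0 col=0 char='r'
After 2 (G): row=3 col=0 char='s'
After 3 (h): row=3 col=0 char='s'
After 4 (b): row=2 col=12 char='p'
After 5 (h): row=2 col=11 char='_'
After 6 (l): row=2 col=12 char='p'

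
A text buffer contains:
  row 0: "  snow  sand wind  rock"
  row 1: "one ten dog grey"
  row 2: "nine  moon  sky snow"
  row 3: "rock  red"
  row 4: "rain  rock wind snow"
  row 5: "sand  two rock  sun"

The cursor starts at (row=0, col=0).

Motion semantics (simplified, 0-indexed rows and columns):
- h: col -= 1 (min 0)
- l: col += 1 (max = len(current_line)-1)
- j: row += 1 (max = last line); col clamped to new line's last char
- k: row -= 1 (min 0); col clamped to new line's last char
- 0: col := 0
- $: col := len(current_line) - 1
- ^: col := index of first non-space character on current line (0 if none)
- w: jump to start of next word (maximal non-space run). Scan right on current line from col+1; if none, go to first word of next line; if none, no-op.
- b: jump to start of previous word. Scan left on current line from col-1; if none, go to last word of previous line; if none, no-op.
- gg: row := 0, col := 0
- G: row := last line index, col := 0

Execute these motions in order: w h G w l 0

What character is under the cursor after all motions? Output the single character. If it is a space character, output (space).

Answer: s

Derivation:
After 1 (w): row=0 col=2 char='s'
After 2 (h): row=0 col=1 char='_'
After 3 (G): row=5 col=0 char='s'
After 4 (w): row=5 col=6 char='t'
After 5 (l): row=5 col=7 char='w'
After 6 (0): row=5 col=0 char='s'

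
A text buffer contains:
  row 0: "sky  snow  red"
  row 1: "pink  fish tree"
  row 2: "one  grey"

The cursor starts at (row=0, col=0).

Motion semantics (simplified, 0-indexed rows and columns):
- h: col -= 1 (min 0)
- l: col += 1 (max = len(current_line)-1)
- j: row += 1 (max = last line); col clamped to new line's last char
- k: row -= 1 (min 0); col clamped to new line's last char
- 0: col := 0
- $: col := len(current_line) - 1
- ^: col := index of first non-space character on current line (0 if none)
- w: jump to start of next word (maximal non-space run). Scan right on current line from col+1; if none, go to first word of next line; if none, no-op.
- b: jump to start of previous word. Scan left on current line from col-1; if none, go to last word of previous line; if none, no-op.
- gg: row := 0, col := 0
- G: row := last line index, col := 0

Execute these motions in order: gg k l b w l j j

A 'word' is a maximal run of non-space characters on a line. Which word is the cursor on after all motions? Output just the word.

Answer: grey

Derivation:
After 1 (gg): row=0 col=0 char='s'
After 2 (k): row=0 col=0 char='s'
After 3 (l): row=0 col=1 char='k'
After 4 (b): row=0 col=0 char='s'
After 5 (w): row=0 col=5 char='s'
After 6 (l): row=0 col=6 char='n'
After 7 (j): row=1 col=6 char='f'
After 8 (j): row=2 col=6 char='r'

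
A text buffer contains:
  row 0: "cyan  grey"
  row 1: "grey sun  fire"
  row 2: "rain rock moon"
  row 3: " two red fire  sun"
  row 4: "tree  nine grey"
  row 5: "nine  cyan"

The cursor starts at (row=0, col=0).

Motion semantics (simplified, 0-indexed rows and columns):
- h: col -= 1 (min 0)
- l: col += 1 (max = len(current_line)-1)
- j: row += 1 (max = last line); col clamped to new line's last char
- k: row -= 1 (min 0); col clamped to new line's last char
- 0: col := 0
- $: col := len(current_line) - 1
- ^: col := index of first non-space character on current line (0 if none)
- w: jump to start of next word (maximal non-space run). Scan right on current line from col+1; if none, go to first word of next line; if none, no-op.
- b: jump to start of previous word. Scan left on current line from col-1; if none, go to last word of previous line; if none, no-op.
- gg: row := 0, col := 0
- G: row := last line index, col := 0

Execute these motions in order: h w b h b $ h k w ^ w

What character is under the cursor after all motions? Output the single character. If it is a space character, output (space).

After 1 (h): row=0 col=0 char='c'
After 2 (w): row=0 col=6 char='g'
After 3 (b): row=0 col=0 char='c'
After 4 (h): row=0 col=0 char='c'
After 5 (b): row=0 col=0 char='c'
After 6 ($): row=0 col=9 char='y'
After 7 (h): row=0 col=8 char='e'
After 8 (k): row=0 col=8 char='e'
After 9 (w): row=1 col=0 char='g'
After 10 (^): row=1 col=0 char='g'
After 11 (w): row=1 col=5 char='s'

Answer: s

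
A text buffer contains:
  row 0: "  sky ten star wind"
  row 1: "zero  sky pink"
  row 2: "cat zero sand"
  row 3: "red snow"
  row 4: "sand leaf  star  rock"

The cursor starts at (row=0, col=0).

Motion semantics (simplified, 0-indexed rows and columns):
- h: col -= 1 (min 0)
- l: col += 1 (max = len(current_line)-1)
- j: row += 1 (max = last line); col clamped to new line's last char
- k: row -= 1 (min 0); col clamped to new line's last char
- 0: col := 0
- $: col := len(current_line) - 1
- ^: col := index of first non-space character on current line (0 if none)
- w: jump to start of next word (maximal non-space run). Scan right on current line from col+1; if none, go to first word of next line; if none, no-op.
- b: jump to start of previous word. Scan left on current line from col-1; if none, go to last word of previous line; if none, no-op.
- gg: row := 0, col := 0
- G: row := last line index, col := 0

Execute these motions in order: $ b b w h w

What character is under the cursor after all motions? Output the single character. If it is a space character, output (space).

Answer: w

Derivation:
After 1 ($): row=0 col=18 char='d'
After 2 (b): row=0 col=15 char='w'
After 3 (b): row=0 col=10 char='s'
After 4 (w): row=0 col=15 char='w'
After 5 (h): row=0 col=14 char='_'
After 6 (w): row=0 col=15 char='w'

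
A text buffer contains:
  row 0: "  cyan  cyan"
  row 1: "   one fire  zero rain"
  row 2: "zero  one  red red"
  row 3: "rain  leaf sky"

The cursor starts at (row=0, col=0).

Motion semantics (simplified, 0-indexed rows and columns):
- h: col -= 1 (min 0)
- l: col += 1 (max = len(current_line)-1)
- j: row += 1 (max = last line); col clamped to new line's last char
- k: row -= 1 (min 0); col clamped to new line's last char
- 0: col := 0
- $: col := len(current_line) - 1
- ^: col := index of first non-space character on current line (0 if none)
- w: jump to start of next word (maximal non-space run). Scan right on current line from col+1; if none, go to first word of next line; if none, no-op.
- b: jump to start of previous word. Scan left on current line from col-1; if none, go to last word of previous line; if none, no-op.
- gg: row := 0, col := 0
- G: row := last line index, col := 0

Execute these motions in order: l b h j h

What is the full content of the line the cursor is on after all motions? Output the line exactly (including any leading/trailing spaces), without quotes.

Answer:    one fire  zero rain

Derivation:
After 1 (l): row=0 col=1 char='_'
After 2 (b): row=0 col=1 char='_'
After 3 (h): row=0 col=0 char='_'
After 4 (j): row=1 col=0 char='_'
After 5 (h): row=1 col=0 char='_'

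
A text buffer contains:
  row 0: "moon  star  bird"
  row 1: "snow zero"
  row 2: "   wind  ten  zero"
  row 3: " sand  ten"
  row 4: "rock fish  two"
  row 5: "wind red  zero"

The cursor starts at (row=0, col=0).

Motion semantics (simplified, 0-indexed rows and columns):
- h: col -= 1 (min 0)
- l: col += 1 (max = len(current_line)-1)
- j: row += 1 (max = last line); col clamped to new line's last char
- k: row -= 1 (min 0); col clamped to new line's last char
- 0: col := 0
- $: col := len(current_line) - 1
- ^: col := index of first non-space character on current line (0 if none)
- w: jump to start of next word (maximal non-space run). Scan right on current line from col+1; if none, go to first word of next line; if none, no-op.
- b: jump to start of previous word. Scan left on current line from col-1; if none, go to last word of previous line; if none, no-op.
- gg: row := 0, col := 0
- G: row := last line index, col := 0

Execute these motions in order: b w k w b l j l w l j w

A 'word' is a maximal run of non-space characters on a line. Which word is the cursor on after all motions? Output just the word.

After 1 (b): row=0 col=0 char='m'
After 2 (w): row=0 col=6 char='s'
After 3 (k): row=0 col=6 char='s'
After 4 (w): row=0 col=12 char='b'
After 5 (b): row=0 col=6 char='s'
After 6 (l): row=0 col=7 char='t'
After 7 (j): row=1 col=7 char='r'
After 8 (l): row=1 col=8 char='o'
After 9 (w): row=2 col=3 char='w'
After 10 (l): row=2 col=4 char='i'
After 11 (j): row=3 col=4 char='d'
After 12 (w): row=3 col=7 char='t'

Answer: ten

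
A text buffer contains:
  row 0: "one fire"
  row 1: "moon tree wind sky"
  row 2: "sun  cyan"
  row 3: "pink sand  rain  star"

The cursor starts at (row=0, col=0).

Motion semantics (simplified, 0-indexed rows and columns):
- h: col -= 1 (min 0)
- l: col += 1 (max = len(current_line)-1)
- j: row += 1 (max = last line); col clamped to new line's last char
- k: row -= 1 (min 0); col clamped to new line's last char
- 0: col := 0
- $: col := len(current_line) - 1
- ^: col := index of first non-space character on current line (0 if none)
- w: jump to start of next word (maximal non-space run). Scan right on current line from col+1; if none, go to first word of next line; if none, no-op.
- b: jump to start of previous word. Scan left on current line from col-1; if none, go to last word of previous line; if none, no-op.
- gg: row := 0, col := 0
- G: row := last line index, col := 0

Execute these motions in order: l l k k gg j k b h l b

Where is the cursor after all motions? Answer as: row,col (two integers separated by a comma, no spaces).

Answer: 0,0

Derivation:
After 1 (l): row=0 col=1 char='n'
After 2 (l): row=0 col=2 char='e'
After 3 (k): row=0 col=2 char='e'
After 4 (k): row=0 col=2 char='e'
After 5 (gg): row=0 col=0 char='o'
After 6 (j): row=1 col=0 char='m'
After 7 (k): row=0 col=0 char='o'
After 8 (b): row=0 col=0 char='o'
After 9 (h): row=0 col=0 char='o'
After 10 (l): row=0 col=1 char='n'
After 11 (b): row=0 col=0 char='o'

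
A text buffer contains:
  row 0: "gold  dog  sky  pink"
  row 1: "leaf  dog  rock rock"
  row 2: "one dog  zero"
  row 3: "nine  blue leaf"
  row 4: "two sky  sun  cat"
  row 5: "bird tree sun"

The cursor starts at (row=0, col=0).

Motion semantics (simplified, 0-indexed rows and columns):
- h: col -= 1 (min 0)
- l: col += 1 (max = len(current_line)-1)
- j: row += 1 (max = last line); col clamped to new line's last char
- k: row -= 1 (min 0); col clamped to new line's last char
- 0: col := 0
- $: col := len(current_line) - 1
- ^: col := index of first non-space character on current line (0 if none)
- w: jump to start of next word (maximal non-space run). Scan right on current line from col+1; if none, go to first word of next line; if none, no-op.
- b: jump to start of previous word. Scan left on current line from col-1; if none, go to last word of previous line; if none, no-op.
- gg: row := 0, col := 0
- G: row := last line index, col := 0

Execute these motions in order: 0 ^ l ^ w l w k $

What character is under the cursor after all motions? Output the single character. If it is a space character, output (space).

After 1 (0): row=0 col=0 char='g'
After 2 (^): row=0 col=0 char='g'
After 3 (l): row=0 col=1 char='o'
After 4 (^): row=0 col=0 char='g'
After 5 (w): row=0 col=6 char='d'
After 6 (l): row=0 col=7 char='o'
After 7 (w): row=0 col=11 char='s'
After 8 (k): row=0 col=11 char='s'
After 9 ($): row=0 col=19 char='k'

Answer: k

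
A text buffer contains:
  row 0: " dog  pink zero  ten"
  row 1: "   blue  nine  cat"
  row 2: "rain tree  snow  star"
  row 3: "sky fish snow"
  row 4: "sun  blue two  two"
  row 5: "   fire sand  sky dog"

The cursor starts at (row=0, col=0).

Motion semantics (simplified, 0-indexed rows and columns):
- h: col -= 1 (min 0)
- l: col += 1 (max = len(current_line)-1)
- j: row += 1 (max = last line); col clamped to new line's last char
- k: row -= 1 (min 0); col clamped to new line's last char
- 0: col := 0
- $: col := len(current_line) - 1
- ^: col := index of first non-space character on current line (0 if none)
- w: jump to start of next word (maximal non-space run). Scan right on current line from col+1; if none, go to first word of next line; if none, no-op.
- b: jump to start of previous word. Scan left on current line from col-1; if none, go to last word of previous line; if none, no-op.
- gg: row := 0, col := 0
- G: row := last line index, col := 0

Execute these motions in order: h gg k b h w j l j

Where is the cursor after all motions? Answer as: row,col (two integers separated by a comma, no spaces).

After 1 (h): row=0 col=0 char='_'
After 2 (gg): row=0 col=0 char='_'
After 3 (k): row=0 col=0 char='_'
After 4 (b): row=0 col=0 char='_'
After 5 (h): row=0 col=0 char='_'
After 6 (w): row=0 col=1 char='d'
After 7 (j): row=1 col=1 char='_'
After 8 (l): row=1 col=2 char='_'
After 9 (j): row=2 col=2 char='i'

Answer: 2,2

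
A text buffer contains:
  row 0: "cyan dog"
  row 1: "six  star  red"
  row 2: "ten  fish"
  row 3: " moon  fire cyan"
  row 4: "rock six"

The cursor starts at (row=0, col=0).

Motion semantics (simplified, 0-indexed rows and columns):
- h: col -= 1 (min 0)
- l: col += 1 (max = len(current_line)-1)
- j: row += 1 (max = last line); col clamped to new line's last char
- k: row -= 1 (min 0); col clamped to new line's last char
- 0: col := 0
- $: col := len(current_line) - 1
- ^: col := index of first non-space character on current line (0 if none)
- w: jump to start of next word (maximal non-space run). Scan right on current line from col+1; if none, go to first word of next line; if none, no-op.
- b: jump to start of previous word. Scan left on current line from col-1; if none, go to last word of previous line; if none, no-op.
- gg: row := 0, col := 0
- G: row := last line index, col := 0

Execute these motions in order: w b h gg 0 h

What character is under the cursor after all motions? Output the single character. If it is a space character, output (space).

Answer: c

Derivation:
After 1 (w): row=0 col=5 char='d'
After 2 (b): row=0 col=0 char='c'
After 3 (h): row=0 col=0 char='c'
After 4 (gg): row=0 col=0 char='c'
After 5 (0): row=0 col=0 char='c'
After 6 (h): row=0 col=0 char='c'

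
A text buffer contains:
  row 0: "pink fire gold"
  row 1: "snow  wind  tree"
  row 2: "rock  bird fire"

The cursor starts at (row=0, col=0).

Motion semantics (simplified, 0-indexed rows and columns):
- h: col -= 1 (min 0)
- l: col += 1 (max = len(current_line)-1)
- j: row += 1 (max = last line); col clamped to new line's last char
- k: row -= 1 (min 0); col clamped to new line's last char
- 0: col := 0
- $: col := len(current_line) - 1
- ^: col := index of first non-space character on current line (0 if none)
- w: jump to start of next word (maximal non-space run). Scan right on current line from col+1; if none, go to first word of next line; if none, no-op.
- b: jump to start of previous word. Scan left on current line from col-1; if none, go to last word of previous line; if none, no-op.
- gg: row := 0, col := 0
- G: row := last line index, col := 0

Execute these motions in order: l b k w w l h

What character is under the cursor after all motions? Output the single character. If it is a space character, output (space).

Answer: g

Derivation:
After 1 (l): row=0 col=1 char='i'
After 2 (b): row=0 col=0 char='p'
After 3 (k): row=0 col=0 char='p'
After 4 (w): row=0 col=5 char='f'
After 5 (w): row=0 col=10 char='g'
After 6 (l): row=0 col=11 char='o'
After 7 (h): row=0 col=10 char='g'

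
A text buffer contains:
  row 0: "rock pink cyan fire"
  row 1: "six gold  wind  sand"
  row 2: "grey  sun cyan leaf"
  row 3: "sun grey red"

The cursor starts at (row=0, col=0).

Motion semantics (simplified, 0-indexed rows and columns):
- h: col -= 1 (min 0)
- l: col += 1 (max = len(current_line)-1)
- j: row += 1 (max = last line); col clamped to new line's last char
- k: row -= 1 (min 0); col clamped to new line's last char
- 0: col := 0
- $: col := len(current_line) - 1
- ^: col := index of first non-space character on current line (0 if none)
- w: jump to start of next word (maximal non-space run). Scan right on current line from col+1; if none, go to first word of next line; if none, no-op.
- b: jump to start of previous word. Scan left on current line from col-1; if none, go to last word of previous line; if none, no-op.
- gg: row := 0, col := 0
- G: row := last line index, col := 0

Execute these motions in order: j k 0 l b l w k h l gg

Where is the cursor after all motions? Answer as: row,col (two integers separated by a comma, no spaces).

Answer: 0,0

Derivation:
After 1 (j): row=1 col=0 char='s'
After 2 (k): row=0 col=0 char='r'
After 3 (0): row=0 col=0 char='r'
After 4 (l): row=0 col=1 char='o'
After 5 (b): row=0 col=0 char='r'
After 6 (l): row=0 col=1 char='o'
After 7 (w): row=0 col=5 char='p'
After 8 (k): row=0 col=5 char='p'
After 9 (h): row=0 col=4 char='_'
After 10 (l): row=0 col=5 char='p'
After 11 (gg): row=0 col=0 char='r'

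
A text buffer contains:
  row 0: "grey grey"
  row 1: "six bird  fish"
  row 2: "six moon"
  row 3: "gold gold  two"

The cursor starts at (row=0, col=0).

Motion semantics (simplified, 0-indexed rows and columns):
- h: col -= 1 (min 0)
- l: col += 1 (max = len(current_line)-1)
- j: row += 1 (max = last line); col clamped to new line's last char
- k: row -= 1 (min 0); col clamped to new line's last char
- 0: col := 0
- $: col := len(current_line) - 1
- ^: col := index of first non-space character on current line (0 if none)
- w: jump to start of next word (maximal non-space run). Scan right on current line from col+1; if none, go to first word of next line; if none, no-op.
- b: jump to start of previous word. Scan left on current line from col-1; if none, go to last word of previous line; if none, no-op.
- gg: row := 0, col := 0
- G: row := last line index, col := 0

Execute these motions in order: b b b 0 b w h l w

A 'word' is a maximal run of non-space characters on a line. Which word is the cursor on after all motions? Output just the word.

Answer: six

Derivation:
After 1 (b): row=0 col=0 char='g'
After 2 (b): row=0 col=0 char='g'
After 3 (b): row=0 col=0 char='g'
After 4 (0): row=0 col=0 char='g'
After 5 (b): row=0 col=0 char='g'
After 6 (w): row=0 col=5 char='g'
After 7 (h): row=0 col=4 char='_'
After 8 (l): row=0 col=5 char='g'
After 9 (w): row=1 col=0 char='s'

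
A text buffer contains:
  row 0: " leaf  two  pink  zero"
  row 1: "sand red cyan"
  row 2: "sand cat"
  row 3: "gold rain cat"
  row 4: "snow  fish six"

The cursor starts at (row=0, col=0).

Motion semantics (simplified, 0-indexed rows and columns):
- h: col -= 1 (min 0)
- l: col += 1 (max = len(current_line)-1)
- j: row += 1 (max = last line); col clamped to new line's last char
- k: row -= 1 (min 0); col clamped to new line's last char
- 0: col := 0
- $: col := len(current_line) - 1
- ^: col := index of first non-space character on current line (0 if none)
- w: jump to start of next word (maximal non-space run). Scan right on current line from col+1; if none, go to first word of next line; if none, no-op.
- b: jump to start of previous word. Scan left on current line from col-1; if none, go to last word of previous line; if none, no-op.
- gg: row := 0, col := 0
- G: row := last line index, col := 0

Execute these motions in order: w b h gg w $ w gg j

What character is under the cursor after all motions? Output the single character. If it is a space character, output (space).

Answer: s

Derivation:
After 1 (w): row=0 col=1 char='l'
After 2 (b): row=0 col=1 char='l'
After 3 (h): row=0 col=0 char='_'
After 4 (gg): row=0 col=0 char='_'
After 5 (w): row=0 col=1 char='l'
After 6 ($): row=0 col=21 char='o'
After 7 (w): row=1 col=0 char='s'
After 8 (gg): row=0 col=0 char='_'
After 9 (j): row=1 col=0 char='s'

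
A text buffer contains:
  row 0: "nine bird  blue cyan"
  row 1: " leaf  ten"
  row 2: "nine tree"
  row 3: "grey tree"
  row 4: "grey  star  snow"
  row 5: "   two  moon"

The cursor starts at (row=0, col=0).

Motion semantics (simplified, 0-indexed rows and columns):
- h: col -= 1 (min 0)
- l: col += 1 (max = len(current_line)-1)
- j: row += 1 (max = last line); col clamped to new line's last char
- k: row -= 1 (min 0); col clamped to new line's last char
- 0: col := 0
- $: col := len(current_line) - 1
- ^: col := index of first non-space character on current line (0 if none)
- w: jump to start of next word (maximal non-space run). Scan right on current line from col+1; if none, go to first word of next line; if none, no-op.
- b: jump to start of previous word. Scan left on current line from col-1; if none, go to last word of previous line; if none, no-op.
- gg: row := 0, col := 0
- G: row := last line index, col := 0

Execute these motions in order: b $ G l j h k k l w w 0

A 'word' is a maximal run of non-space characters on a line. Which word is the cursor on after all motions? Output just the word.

Answer: grey

Derivation:
After 1 (b): row=0 col=0 char='n'
After 2 ($): row=0 col=19 char='n'
After 3 (G): row=5 col=0 char='_'
After 4 (l): row=5 col=1 char='_'
After 5 (j): row=5 col=1 char='_'
After 6 (h): row=5 col=0 char='_'
After 7 (k): row=4 col=0 char='g'
After 8 (k): row=3 col=0 char='g'
After 9 (l): row=3 col=1 char='r'
After 10 (w): row=3 col=5 char='t'
After 11 (w): row=4 col=0 char='g'
After 12 (0): row=4 col=0 char='g'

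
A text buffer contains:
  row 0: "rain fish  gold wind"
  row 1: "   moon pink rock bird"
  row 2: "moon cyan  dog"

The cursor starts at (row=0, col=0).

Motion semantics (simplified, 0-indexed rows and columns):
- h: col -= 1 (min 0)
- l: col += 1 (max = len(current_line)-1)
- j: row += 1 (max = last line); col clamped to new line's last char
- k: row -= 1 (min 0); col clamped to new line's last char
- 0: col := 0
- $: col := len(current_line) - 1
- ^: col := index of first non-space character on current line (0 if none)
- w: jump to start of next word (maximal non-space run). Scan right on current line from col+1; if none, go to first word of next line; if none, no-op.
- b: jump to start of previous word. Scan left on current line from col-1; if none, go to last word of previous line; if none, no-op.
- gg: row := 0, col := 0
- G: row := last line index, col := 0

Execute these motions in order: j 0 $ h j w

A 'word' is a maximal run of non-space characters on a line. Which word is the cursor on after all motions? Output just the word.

Answer: dog

Derivation:
After 1 (j): row=1 col=0 char='_'
After 2 (0): row=1 col=0 char='_'
After 3 ($): row=1 col=21 char='d'
After 4 (h): row=1 col=20 char='r'
After 5 (j): row=2 col=13 char='g'
After 6 (w): row=2 col=13 char='g'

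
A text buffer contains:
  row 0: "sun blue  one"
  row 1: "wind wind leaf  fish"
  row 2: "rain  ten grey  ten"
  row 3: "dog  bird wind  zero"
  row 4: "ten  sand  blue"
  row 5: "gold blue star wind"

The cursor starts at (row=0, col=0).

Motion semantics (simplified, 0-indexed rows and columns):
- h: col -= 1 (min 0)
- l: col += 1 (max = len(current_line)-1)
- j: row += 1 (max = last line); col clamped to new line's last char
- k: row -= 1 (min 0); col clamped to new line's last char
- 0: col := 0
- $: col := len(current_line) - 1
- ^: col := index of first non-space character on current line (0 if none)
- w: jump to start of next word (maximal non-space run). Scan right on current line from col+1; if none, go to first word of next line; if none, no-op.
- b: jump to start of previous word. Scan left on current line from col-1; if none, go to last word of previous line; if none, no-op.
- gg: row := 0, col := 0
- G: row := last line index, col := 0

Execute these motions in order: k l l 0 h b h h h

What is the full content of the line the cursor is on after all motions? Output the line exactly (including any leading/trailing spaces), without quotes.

After 1 (k): row=0 col=0 char='s'
After 2 (l): row=0 col=1 char='u'
After 3 (l): row=0 col=2 char='n'
After 4 (0): row=0 col=0 char='s'
After 5 (h): row=0 col=0 char='s'
After 6 (b): row=0 col=0 char='s'
After 7 (h): row=0 col=0 char='s'
After 8 (h): row=0 col=0 char='s'
After 9 (h): row=0 col=0 char='s'

Answer: sun blue  one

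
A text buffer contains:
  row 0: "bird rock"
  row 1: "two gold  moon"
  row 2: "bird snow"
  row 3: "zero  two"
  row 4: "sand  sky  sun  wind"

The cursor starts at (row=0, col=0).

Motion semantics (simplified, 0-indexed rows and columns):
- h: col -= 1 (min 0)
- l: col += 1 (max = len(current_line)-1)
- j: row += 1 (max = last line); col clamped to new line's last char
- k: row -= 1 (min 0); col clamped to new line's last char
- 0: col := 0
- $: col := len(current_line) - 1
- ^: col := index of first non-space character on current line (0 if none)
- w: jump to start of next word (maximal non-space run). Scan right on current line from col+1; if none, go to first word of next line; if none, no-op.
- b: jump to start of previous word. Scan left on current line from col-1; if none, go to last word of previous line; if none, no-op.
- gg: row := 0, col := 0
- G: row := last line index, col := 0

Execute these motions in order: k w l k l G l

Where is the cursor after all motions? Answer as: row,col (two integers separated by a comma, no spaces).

After 1 (k): row=0 col=0 char='b'
After 2 (w): row=0 col=5 char='r'
After 3 (l): row=0 col=6 char='o'
After 4 (k): row=0 col=6 char='o'
After 5 (l): row=0 col=7 char='c'
After 6 (G): row=4 col=0 char='s'
After 7 (l): row=4 col=1 char='a'

Answer: 4,1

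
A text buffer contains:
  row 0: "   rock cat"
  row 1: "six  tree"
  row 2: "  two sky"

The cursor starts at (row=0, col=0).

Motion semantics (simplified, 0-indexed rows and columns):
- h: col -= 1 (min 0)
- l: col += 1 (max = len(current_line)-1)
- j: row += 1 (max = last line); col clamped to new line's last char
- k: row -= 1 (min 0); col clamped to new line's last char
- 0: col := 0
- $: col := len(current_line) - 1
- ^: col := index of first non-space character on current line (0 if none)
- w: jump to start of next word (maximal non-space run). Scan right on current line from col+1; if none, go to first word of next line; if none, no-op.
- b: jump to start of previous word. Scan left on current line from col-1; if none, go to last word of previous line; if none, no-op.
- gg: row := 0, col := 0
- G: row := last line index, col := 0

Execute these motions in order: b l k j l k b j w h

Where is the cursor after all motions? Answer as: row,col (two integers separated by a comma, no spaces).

After 1 (b): row=0 col=0 char='_'
After 2 (l): row=0 col=1 char='_'
After 3 (k): row=0 col=1 char='_'
After 4 (j): row=1 col=1 char='i'
After 5 (l): row=1 col=2 char='x'
After 6 (k): row=0 col=2 char='_'
After 7 (b): row=0 col=2 char='_'
After 8 (j): row=1 col=2 char='x'
After 9 (w): row=1 col=5 char='t'
After 10 (h): row=1 col=4 char='_'

Answer: 1,4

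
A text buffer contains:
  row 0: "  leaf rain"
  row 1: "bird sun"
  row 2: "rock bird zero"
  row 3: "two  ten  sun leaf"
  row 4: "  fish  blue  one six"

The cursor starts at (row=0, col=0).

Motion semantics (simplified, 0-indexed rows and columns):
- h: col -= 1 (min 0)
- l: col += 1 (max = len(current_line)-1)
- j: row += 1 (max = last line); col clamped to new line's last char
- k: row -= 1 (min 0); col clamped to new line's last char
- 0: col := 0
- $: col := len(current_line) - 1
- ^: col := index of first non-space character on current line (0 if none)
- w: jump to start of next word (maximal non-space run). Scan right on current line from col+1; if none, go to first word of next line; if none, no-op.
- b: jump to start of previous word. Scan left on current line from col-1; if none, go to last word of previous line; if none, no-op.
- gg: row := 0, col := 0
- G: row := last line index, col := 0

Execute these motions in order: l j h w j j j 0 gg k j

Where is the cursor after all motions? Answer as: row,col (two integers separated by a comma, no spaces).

Answer: 1,0

Derivation:
After 1 (l): row=0 col=1 char='_'
After 2 (j): row=1 col=1 char='i'
After 3 (h): row=1 col=0 char='b'
After 4 (w): row=1 col=5 char='s'
After 5 (j): row=2 col=5 char='b'
After 6 (j): row=3 col=5 char='t'
After 7 (j): row=4 col=5 char='h'
After 8 (0): row=4 col=0 char='_'
After 9 (gg): row=0 col=0 char='_'
After 10 (k): row=0 col=0 char='_'
After 11 (j): row=1 col=0 char='b'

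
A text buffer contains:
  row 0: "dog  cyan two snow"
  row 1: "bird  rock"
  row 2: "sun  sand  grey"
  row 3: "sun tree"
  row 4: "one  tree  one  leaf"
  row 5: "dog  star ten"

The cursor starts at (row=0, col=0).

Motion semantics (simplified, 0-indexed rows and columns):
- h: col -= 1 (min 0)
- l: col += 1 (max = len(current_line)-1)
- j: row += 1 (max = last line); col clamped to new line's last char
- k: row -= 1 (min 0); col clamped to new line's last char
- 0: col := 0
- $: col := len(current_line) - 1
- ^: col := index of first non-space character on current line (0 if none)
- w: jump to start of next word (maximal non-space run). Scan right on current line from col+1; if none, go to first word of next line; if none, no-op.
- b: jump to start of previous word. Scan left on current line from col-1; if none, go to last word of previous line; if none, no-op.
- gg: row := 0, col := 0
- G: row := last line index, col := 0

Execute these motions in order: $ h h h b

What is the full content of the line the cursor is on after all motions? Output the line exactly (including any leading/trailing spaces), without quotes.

Answer: dog  cyan two snow

Derivation:
After 1 ($): row=0 col=17 char='w'
After 2 (h): row=0 col=16 char='o'
After 3 (h): row=0 col=15 char='n'
After 4 (h): row=0 col=14 char='s'
After 5 (b): row=0 col=10 char='t'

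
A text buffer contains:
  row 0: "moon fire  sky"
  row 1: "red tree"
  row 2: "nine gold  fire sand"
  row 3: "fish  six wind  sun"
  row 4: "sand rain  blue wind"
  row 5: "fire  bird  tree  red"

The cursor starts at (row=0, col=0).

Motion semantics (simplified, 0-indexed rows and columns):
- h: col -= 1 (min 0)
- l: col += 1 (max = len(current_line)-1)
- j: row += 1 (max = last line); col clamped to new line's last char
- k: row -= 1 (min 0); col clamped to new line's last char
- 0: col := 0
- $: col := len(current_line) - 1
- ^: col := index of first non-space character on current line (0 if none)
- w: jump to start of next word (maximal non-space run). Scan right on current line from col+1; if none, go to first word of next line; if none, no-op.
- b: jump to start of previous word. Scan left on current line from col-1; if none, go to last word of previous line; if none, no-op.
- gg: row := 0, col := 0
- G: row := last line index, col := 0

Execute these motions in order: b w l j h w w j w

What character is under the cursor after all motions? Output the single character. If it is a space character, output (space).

After 1 (b): row=0 col=0 char='m'
After 2 (w): row=0 col=5 char='f'
After 3 (l): row=0 col=6 char='i'
After 4 (j): row=1 col=6 char='e'
After 5 (h): row=1 col=5 char='r'
After 6 (w): row=2 col=0 char='n'
After 7 (w): row=2 col=5 char='g'
After 8 (j): row=3 col=5 char='_'
After 9 (w): row=3 col=6 char='s'

Answer: s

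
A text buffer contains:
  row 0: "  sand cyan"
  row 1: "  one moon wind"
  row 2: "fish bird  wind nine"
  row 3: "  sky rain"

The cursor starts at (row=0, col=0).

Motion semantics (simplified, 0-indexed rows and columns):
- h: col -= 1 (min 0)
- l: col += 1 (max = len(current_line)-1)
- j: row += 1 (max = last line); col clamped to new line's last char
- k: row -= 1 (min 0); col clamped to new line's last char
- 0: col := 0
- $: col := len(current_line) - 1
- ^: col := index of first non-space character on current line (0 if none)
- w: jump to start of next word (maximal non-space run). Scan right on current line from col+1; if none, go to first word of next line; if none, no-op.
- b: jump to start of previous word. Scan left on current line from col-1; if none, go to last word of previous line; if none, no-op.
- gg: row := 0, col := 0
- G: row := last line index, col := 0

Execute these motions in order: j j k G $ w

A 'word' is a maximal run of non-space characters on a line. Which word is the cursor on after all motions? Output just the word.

After 1 (j): row=1 col=0 char='_'
After 2 (j): row=2 col=0 char='f'
After 3 (k): row=1 col=0 char='_'
After 4 (G): row=3 col=0 char='_'
After 5 ($): row=3 col=9 char='n'
After 6 (w): row=3 col=9 char='n'

Answer: rain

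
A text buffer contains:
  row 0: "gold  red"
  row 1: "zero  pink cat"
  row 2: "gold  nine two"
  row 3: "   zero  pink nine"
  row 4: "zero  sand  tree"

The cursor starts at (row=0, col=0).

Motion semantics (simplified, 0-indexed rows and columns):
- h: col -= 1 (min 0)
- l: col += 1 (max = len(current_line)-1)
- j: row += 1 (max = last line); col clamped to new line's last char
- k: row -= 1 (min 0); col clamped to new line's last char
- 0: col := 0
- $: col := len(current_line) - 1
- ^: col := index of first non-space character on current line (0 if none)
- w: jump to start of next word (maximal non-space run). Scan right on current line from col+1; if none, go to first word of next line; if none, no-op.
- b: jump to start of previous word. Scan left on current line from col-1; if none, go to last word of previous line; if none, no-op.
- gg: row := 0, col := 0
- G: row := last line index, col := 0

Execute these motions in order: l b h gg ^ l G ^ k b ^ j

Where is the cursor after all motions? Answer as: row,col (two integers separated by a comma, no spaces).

After 1 (l): row=0 col=1 char='o'
After 2 (b): row=0 col=0 char='g'
After 3 (h): row=0 col=0 char='g'
After 4 (gg): row=0 col=0 char='g'
After 5 (^): row=0 col=0 char='g'
After 6 (l): row=0 col=1 char='o'
After 7 (G): row=4 col=0 char='z'
After 8 (^): row=4 col=0 char='z'
After 9 (k): row=3 col=0 char='_'
After 10 (b): row=2 col=11 char='t'
After 11 (^): row=2 col=0 char='g'
After 12 (j): row=3 col=0 char='_'

Answer: 3,0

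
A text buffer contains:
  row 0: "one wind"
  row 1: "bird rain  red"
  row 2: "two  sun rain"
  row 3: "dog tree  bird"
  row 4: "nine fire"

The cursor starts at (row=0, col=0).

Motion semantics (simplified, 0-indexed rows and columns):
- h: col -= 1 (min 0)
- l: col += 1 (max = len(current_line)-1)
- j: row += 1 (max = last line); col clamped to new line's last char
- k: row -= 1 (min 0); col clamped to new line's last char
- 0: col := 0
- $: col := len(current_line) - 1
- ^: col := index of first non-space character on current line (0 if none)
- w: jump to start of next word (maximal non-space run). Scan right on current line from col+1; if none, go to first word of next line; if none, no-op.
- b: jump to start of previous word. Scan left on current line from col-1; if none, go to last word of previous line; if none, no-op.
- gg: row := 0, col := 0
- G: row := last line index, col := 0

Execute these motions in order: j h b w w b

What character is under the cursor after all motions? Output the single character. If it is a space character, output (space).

Answer: b

Derivation:
After 1 (j): row=1 col=0 char='b'
After 2 (h): row=1 col=0 char='b'
After 3 (b): row=0 col=4 char='w'
After 4 (w): row=1 col=0 char='b'
After 5 (w): row=1 col=5 char='r'
After 6 (b): row=1 col=0 char='b'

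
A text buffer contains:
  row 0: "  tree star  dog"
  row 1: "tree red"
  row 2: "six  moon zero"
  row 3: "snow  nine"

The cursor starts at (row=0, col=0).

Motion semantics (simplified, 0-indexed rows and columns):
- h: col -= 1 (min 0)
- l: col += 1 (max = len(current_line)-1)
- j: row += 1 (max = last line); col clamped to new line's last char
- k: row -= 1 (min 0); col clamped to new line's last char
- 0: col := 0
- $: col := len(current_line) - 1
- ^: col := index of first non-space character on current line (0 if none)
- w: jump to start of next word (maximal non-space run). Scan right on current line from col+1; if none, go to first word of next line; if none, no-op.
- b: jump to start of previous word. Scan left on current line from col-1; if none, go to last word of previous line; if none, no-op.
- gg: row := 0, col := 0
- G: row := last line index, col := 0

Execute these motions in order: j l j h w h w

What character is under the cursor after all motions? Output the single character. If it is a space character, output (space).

After 1 (j): row=1 col=0 char='t'
After 2 (l): row=1 col=1 char='r'
After 3 (j): row=2 col=1 char='i'
After 4 (h): row=2 col=0 char='s'
After 5 (w): row=2 col=5 char='m'
After 6 (h): row=2 col=4 char='_'
After 7 (w): row=2 col=5 char='m'

Answer: m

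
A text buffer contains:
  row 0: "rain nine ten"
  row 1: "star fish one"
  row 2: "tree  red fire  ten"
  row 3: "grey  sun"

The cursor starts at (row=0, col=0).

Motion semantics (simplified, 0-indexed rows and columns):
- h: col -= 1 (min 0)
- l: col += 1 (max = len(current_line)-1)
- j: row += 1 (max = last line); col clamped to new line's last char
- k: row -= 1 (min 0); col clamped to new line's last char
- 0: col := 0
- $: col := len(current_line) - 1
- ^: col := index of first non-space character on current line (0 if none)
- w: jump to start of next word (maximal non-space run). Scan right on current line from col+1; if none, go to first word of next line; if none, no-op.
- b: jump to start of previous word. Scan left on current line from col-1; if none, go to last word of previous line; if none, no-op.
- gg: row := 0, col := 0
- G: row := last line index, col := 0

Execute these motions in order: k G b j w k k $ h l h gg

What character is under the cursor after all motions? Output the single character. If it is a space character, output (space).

Answer: r

Derivation:
After 1 (k): row=0 col=0 char='r'
After 2 (G): row=3 col=0 char='g'
After 3 (b): row=2 col=16 char='t'
After 4 (j): row=3 col=8 char='n'
After 5 (w): row=3 col=8 char='n'
After 6 (k): row=2 col=8 char='d'
After 7 (k): row=1 col=8 char='h'
After 8 ($): row=1 col=12 char='e'
After 9 (h): row=1 col=11 char='n'
After 10 (l): row=1 col=12 char='e'
After 11 (h): row=1 col=11 char='n'
After 12 (gg): row=0 col=0 char='r'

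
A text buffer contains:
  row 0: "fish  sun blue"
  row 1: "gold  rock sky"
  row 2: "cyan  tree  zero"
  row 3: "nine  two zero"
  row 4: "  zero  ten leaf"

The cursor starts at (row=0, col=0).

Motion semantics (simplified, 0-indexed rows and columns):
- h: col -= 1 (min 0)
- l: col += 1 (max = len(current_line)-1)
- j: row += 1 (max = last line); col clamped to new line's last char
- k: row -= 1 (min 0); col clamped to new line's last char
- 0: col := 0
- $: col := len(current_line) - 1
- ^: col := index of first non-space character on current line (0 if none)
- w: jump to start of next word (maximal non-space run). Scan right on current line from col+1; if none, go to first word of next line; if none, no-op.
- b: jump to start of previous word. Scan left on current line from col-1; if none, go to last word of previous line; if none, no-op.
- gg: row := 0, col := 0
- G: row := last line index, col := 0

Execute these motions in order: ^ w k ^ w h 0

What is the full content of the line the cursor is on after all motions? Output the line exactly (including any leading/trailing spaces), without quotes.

After 1 (^): row=0 col=0 char='f'
After 2 (w): row=0 col=6 char='s'
After 3 (k): row=0 col=6 char='s'
After 4 (^): row=0 col=0 char='f'
After 5 (w): row=0 col=6 char='s'
After 6 (h): row=0 col=5 char='_'
After 7 (0): row=0 col=0 char='f'

Answer: fish  sun blue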